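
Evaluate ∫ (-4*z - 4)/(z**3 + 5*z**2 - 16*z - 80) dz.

Factor the denominator: (z - 4)*(z + 4)*(z + 5).
Partial-fraction decomposition: 16/(9*(z + 5)) - 3/(2*(z + 4)) - 5/(18*(z - 4)).
Integrate each term: A/(z−a) contributes A·log|z−a|.

-5*log(z - 4)/18 - 3*log(z + 4)/2 + 16*log(z + 5)/9 + C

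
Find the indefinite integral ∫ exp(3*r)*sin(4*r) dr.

Let I denote the integral. Integrate by parts with u = sin(4*r), dv = exp(3*r) dr, so v = exp(3*r)/3: I = exp(3*r)*sin(4*r)/3 − (4/3)·∫ exp(3*r)*cos(4*r) dr.
Apply parts again with u = cos(4*r), dv = exp(3*r) dr: ∫ exp(3*r)*cos(4*r) dr = exp(3*r)*cos(4*r)/3 + (4/3)·I. Substituting back brings back I: I = exp(3*r)*sin(4*r)/3 - 4*exp(3*r)*cos(4*r)/9 − (16/9)·I.
Solving for I: (1 + 16/9)·I equals the remaining terms, so I = (9/25)·(exp(3*r)*sin(4*r)/3 - 4*exp(3*r)*cos(4*r)/9).

3*exp(3*r)*sin(4*r)/25 - 4*exp(3*r)*cos(4*r)/25 + C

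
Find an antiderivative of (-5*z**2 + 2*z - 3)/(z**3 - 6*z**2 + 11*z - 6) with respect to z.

Factor the denominator: (z - 3)*(z - 2)*(z - 1).
Partial-fraction decomposition: -3/(z - 1) + 19/(z - 2) - 21/(z - 3).
Integrate each term: A/(z−a) contributes A·log|z−a|.

-21*log(z - 3) + 19*log(z - 2) - 3*log(z - 1) + C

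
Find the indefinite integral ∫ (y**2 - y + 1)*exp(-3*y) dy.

Use integration by parts with u = y**2 - y + 1, dv = exp(-3*y) dy, so v = -exp(-3*y)/3.
Apply parts 2 times (tabular method): alternate signs, differentiate u down to 0, integrate dv up.

(-9*y**2 + 3*y - 8)*exp(-3*y)/27 + C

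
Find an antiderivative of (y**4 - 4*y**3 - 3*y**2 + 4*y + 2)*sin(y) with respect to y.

-y**4*cos(y) + 4*y**3*sin(y) + 4*y**3*cos(y) - 12*y**2*sin(y) + 15*y**2*cos(y) - 30*y*sin(y) - 28*y*cos(y) + 28*sin(y) - 32*cos(y) + C

Use integration by parts with u = y**4 - 4*y**3 - 3*y**2 + 4*y + 2, dv = sin(y) dy, so v = -cos(y).
Apply parts 4 times (tabular method): alternate signs, differentiate u down to 0, integrate dv up.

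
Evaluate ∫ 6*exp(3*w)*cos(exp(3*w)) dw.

Let u = exp(3*w), so du = (3*exp(3*w)) dw.
Rewriting, the integral becomes 2·∫ cos(u) du = 2·sin(u).
Substituting back, u = exp(3*w).

2*sin(exp(3*w)) + C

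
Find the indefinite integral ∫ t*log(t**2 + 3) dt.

Let u = t**2 + 3, so du = (2*t) dt.
The integral becomes (1/2)·∫ log(u) du; integrate by parts with u′=log(u), dv′=du.

t**2*log(t**2 + 3)/2 - t**2/2 + 3*log(t**2 + 3)/2 + C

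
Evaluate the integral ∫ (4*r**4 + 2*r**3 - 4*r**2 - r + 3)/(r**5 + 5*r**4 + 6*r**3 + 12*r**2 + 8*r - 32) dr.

4*log(r - 1)/75 - 37*log(r + 2)/48 + 839*log(r + 4)/200 + 209*log(r**2 + 4)/800 - 563*atan(r/2)/400 + C

Factor the denominator: (r - 1)*(r + 2)*(r + 4)*(r**2 + 4).
Partial-fraction decomposition: (209*r - 1126)/(400*(r**2 + 4)) + 839/(200*(r + 4)) - 37/(48*(r + 2)) + 4/(75*(r - 1)).
Integrate each term; A/(r−a) gives A·log|r−a|; the (Br+D)/(r²+p²) term gives a log and an atan.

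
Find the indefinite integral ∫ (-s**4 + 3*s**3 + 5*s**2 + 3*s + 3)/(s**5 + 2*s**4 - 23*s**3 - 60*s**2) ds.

Factor the denominator: s**2*(s - 5)*(s + 3)*(s + 4).
Partial-fraction decomposition: -377/(144*(s + 4)) + 41/(24*(s + 3)) - 107/(1800*(s - 5)) - 37/(1200*s) - 1/(20*s**2).
Integrate each term; A/(s−a) gives A·log|s−a|; A/(s−a)² gives −A/(s−a).

-37*log(s)/1200 - 107*log(s - 5)/1800 + 41*log(s + 3)/24 - 377*log(s + 4)/144 + 1/(20*s) + C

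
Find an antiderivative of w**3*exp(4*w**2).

Let u = w², du = 2w dw; rewrite as (1/2)∫ u^1·exp(4u) du.
Now integrate by parts 1 time.

(4*w**2 - 1)*exp(4*w**2)/32 + C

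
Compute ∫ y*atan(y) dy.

y**2*atan(y)/2 - y/2 + atan(y)/2 + C

Use integration by parts with u = arctan(y), dv = y dy.
Then du = 1/(y**2 + 1) dy.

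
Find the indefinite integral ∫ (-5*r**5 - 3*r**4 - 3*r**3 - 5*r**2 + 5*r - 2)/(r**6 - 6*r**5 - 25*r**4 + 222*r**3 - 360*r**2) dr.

-113*log(r)/10800 - 17977*log(r - 5)/550 + 3071*log(r - 4)/80 - 1571*log(r - 3)/162 - 8857*log(r + 6)/8910 - 1/(180*r) + C

Factor the denominator: r**2*(r - 5)*(r - 4)*(r - 3)*(r + 6).
Partial-fraction decomposition: -8857/(8910*(r + 6)) - 1571/(162*(r - 3)) + 3071/(80*(r - 4)) - 17977/(550*(r - 5)) - 113/(10800*r) + 1/(180*r**2).
Integrate each term; A/(r−a) gives A·log|r−a|; A/(r−a)² gives −A/(r−a).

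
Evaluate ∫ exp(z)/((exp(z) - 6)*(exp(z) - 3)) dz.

Let u = e^z, du = e^z dz.
The integral becomes ∫ du/((u-3)(u-6)); decompose into partial fractions.

log(exp(z) - 6)/3 - log(exp(z) - 3)/3 + C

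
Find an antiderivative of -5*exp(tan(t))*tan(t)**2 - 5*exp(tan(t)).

Let u = tan(t), so du = (tan(t)**2 + 1) dt.
Rewriting, the integral becomes -5·∫ e^u du = -5·e^u.
Substituting back, u = tan(t).

-5*exp(tan(t)) + C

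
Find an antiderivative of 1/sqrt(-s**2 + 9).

Substitute s = 3·sin(θ), so ds = 3·cos(θ) dθ and the radical becomes sqrt(-s**2 + 9) = 3·cos(θ) by the Pythagorean identity.
Integrate the resulting trig expression in θ, then back-substitute θ = asin(s/3), sin(θ) = s/3, cos(θ) = sqrt(-s**2 + 9)/3 (absorbing any constant into C).

asin(s/3) + C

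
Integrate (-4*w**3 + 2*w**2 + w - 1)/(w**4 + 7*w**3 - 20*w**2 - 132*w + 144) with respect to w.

Factor the denominator: (w - 4)*(w - 1)*(w + 6)**2.
Partial-fraction decomposition: -16057/(4900*(w + 6)) + 929/(70*(w + 6)**2) + 2/(147*(w - 1)) - 221/(300*(w - 4)).
Integrate each term; A/(w−a) gives A·log|w−a|; A/(w−a)² gives −A/(w−a).

-221*log(w - 4)/300 + 2*log(w - 1)/147 - 16057*log(w + 6)/4900 - 929/(70*w + 420) + C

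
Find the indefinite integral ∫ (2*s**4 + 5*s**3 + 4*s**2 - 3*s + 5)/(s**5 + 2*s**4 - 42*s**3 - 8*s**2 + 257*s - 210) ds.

Factor the denominator: (s - 5)*(s - 2)*(s - 1)*(s + 3)*(s + 7).
Partial-fraction decomposition: 1103/(1152*(s + 7)) - 77/(640*(s + 3)) + 13/(128*(s - 1)) - 29/(45*(s - 2)) + 655/(384*(s - 5)).
Integrate each term: A/(s−a) contributes A·log|s−a|.

655*log(s - 5)/384 - 29*log(s - 2)/45 + 13*log(s - 1)/128 - 77*log(s + 3)/640 + 1103*log(s + 7)/1152 + C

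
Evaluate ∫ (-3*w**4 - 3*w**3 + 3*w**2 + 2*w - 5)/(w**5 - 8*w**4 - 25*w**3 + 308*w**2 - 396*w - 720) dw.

-4421*log(w - 6)/168 + 1085*log(w - 5)/33 - 909*log(w - 4)/100 + 2*log(w + 1)/525 - 3149*log(w + 6)/6600 + C

Factor the denominator: (w - 6)*(w - 5)*(w - 4)*(w + 1)*(w + 6).
Partial-fraction decomposition: -3149/(6600*(w + 6)) + 2/(525*(w + 1)) - 909/(100*(w - 4)) + 1085/(33*(w - 5)) - 4421/(168*(w - 6)).
Integrate each term: A/(w−a) contributes A·log|w−a|.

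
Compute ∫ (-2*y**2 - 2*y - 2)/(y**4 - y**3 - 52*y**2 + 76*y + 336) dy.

-43*log(y - 6)/104 + 7*log(y - 4)/22 - log(y + 2)/40 + 86*log(y + 7)/715 + C

Factor the denominator: (y - 6)*(y - 4)*(y + 2)*(y + 7).
Partial-fraction decomposition: 86/(715*(y + 7)) - 1/(40*(y + 2)) + 7/(22*(y - 4)) - 43/(104*(y - 6)).
Integrate each term: A/(y−a) contributes A·log|y−a|.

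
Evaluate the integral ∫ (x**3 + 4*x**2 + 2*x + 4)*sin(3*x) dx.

-x**3*cos(3*x)/3 + x**2*sin(3*x)/3 - 4*x**2*cos(3*x)/3 + 8*x*sin(3*x)/9 - 4*x*cos(3*x)/9 + 4*sin(3*x)/27 - 28*cos(3*x)/27 + C

Use integration by parts with u = x**3 + 4*x**2 + 2*x + 4, dv = sin(3*x) dx, so v = -cos(3*x)/3.
Apply parts 3 times (tabular method): alternate signs, differentiate u down to 0, integrate dv up.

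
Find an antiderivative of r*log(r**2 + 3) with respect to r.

Let u = r**2 + 3, so du = (2*r) dr.
The integral becomes (1/2)·∫ log(u) du; integrate by parts with u′=log(u), dv′=du.

r**2*log(r**2 + 3)/2 - r**2/2 + 3*log(r**2 + 3)/2 + C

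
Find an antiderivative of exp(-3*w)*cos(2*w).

Let I denote the integral. Integrate by parts with u = cos(2*w), dv = exp(-3*w) dw, so v = -exp(-3*w)/3: I = -exp(-3*w)*cos(2*w)/3 − (2/3)·∫ exp(-3*w)*sin(2*w) dw.
Apply parts again with u = sin(2*w), dv = exp(-3*w) dw: ∫ exp(-3*w)*sin(2*w) dw = -exp(-3*w)*sin(2*w)/3 + (2/3)·I. Substituting back brings back I: I = 2*exp(-3*w)*sin(2*w)/9 - exp(-3*w)*cos(2*w)/3 − (4/9)·I.
Solving for I: (1 + 4/9)·I equals the remaining terms, so I = (9/13)·(2*exp(-3*w)*sin(2*w)/9 - exp(-3*w)*cos(2*w)/3).

2*exp(-3*w)*sin(2*w)/13 - 3*exp(-3*w)*cos(2*w)/13 + C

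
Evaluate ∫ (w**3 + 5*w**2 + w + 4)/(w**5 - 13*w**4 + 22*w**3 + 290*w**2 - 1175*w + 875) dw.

Factor the denominator: (w - 7)*(w - 5)**2*(w - 1)*(w + 5).
Partial-fraction decomposition: -1/(7200*(w + 5)) - 11/(576*(w - 1)) - 3297/(1600*(w - 5)) - 259/(80*(w - 5)**2) + 599/(288*(w - 7)).
Integrate each term; A/(w−a) gives A·log|w−a|; A/(w−a)² gives −A/(w−a).

599*log(w - 7)/288 - 3297*log(w - 5)/1600 - 11*log(w - 1)/576 - log(w + 5)/7200 + 259/(80*w - 400) + C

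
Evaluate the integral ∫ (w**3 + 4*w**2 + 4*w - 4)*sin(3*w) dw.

-w**3*cos(3*w)/3 + w**2*sin(3*w)/3 - 4*w**2*cos(3*w)/3 + 8*w*sin(3*w)/9 - 10*w*cos(3*w)/9 + 10*sin(3*w)/27 + 44*cos(3*w)/27 + C

Use integration by parts with u = w**3 + 4*w**2 + 4*w - 4, dv = sin(3*w) dw, so v = -cos(3*w)/3.
Apply parts 3 times (tabular method): alternate signs, differentiate u down to 0, integrate dv up.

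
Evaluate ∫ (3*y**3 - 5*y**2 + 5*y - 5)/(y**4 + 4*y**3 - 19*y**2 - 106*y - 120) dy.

Factor the denominator: (y - 5)*(y + 2)*(y + 3)*(y + 4).
Partial-fraction decomposition: 33/(2*(y + 4)) - 73/(4*(y + 3)) + 59/(14*(y + 2)) + 15/(28*(y - 5)).
Integrate each term: A/(y−a) contributes A·log|y−a|.

15*log(y - 5)/28 + 59*log(y + 2)/14 - 73*log(y + 3)/4 + 33*log(y + 4)/2 + C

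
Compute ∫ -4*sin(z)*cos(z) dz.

Let u = sin(z), so du = (cos(z)) dz.
Rewriting, the integral becomes -4·∫ u^1 du = -4·u^2/2.
Substituting back, u = sin(z).

-2*sin(z)**2 + C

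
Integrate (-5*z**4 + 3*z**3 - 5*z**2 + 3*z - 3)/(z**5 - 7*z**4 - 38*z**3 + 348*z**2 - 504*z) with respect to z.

Factor the denominator: z*(z - 6)**2*(z - 2)*(z + 7).
Partial-fraction decomposition: -13303/(10647*(z + 7)) - 73/(288*(z - 2)) - 56833/(16224*(z - 6)) - 1999/(104*(z - 6)**2) + 1/(168*z).
Integrate each term; A/(z−a) gives A·log|z−a|; A/(z−a)² gives −A/(z−a).

log(z)/168 - 56833*log(z - 6)/16224 - 73*log(z - 2)/288 - 13303*log(z + 7)/10647 + 1999/(104*z - 624) + C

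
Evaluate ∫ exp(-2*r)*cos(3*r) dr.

Let I denote the integral. Integrate by parts with u = cos(3*r), dv = exp(-2*r) dr, so v = -exp(-2*r)/2: I = -exp(-2*r)*cos(3*r)/2 − (3/2)·∫ exp(-2*r)*sin(3*r) dr.
Apply parts again with u = sin(3*r), dv = exp(-2*r) dr: ∫ exp(-2*r)*sin(3*r) dr = -exp(-2*r)*sin(3*r)/2 + (3/2)·I. Substituting back brings back I: I = 3*exp(-2*r)*sin(3*r)/4 - exp(-2*r)*cos(3*r)/2 − (9/4)·I.
Solving for I: (1 + 9/4)·I equals the remaining terms, so I = (4/13)·(3*exp(-2*r)*sin(3*r)/4 - exp(-2*r)*cos(3*r)/2).

3*exp(-2*r)*sin(3*r)/13 - 2*exp(-2*r)*cos(3*r)/13 + C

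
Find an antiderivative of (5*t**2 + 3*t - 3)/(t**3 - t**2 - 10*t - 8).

89*log(t - 4)/30 + log(t + 1)/5 + 11*log(t + 2)/6 + C

Factor the denominator: (t - 4)*(t + 1)*(t + 2).
Partial-fraction decomposition: 11/(6*(t + 2)) + 1/(5*(t + 1)) + 89/(30*(t - 4)).
Integrate each term: A/(t−a) contributes A·log|t−a|.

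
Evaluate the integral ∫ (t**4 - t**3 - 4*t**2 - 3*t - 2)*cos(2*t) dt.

t**4*sin(2*t)/2 - t**3*sin(2*t)/2 + t**3*cos(2*t) - 7*t**2*sin(2*t)/2 - 3*t**2*cos(2*t)/4 - 3*t*sin(2*t)/4 - 7*t*cos(2*t)/2 + 3*sin(2*t)/4 - 3*cos(2*t)/8 + C

Use integration by parts with u = t**4 - t**3 - 4*t**2 - 3*t - 2, dv = cos(2*t) dt, so v = sin(2*t)/2.
Apply parts 4 times (tabular method): alternate signs, differentiate u down to 0, integrate dv up.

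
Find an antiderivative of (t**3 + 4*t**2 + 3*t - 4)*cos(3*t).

Use integration by parts with u = t**3 + 4*t**2 + 3*t - 4, dv = cos(3*t) dt, so v = sin(3*t)/3.
Apply parts 3 times (tabular method): alternate signs, differentiate u down to 0, integrate dv up.

t**3*sin(3*t)/3 + 4*t**2*sin(3*t)/3 + t**2*cos(3*t)/3 + 7*t*sin(3*t)/9 + 8*t*cos(3*t)/9 - 44*sin(3*t)/27 + 7*cos(3*t)/27 + C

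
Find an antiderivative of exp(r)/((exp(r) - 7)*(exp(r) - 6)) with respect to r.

Let u = e^r, du = e^r dr.
The integral becomes ∫ du/((u-6)(u-7)); decompose into partial fractions.

log(exp(r) - 7) - log(exp(r) - 6) + C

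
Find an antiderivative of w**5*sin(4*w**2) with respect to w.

-w**4*cos(4*w**2)/8 + w**2*sin(4*w**2)/16 + cos(4*w**2)/64 + C

Let u = w², du = 2w dw; rewrite as (1/2)∫ u^2·sin(4u) du.
Now integrate by parts 2 times.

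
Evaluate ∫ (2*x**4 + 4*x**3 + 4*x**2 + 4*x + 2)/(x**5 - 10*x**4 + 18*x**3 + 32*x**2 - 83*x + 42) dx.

Factor the denominator: (x - 7)*(x - 3)*(x - 1)**2*(x + 2).
Partial-fraction decomposition: 2/(81*(x + 2)) + 28/(27*(x - 1)) + 4/(9*(x - 1)**2) - 4/(x - 3) + 400/(81*(x - 7)).
Integrate each term; A/(x−a) gives A·log|x−a|; A/(x−a)² gives −A/(x−a).

400*log(x - 7)/81 - 4*log(x - 3) + 28*log(x - 1)/27 + 2*log(x + 2)/81 - 4/(9*x - 9) + C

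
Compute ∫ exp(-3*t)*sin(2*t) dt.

-3*exp(-3*t)*sin(2*t)/13 - 2*exp(-3*t)*cos(2*t)/13 + C

Let I denote the integral. Integrate by parts with u = sin(2*t), dv = exp(-3*t) dt, so v = -exp(-3*t)/3: I = -exp(-3*t)*sin(2*t)/3 + (2/3)·∫ exp(-3*t)*cos(2*t) dt.
Apply parts again with u = cos(2*t), dv = exp(-3*t) dt: ∫ exp(-3*t)*cos(2*t) dt = -exp(-3*t)*cos(2*t)/3 − (2/3)·I. Substituting back brings back I: I = -exp(-3*t)*sin(2*t)/3 - 2*exp(-3*t)*cos(2*t)/9 − (4/9)·I.
Solving for I: (1 + 4/9)·I equals the remaining terms, so I = (9/13)·(-exp(-3*t)*sin(2*t)/3 - 2*exp(-3*t)*cos(2*t)/9).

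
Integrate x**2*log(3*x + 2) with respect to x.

Use integration by parts with u = log(3*x + 2), dv = x**2 dx.
Then du = 3/(3*x + 2) dx and v = x**3/3.

x**3*log(3*x + 2)/3 - x**3/9 + x**2/9 - 4*x/27 + 8*log(3*x + 2)/81 + C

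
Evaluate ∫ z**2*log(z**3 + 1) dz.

z**3*log(z**3 + 1)/3 - z**3/3 + log(z**3 + 1)/3 + C

Let u = z**3 + 1, so du = (3*z**2) dz.
The integral becomes (1/3)·∫ log(u) du; integrate by parts with u′=log(u), dv′=du.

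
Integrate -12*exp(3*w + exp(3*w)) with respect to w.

-4*exp(exp(3*w)) + C

Let u = exp(3*w), so du = (3*exp(3*w)) dw.
Rewriting, the integral becomes -4·∫ e^u du = -4·e^u.
Substituting back, u = exp(3*w).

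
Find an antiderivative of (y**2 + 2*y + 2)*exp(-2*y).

(-2*y**2 - 6*y - 7)*exp(-2*y)/4 + C

Use integration by parts with u = y**2 + 2*y + 2, dv = exp(-2*y) dy, so v = -exp(-2*y)/2.
Apply parts 2 times (tabular method): alternate signs, differentiate u down to 0, integrate dv up.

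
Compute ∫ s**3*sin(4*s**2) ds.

Let u = s², du = 2s ds; rewrite as (1/2)∫ u^1·sin(4u) du.
Now integrate by parts 1 time.

-s**2*cos(4*s**2)/8 + sin(4*s**2)/32 + C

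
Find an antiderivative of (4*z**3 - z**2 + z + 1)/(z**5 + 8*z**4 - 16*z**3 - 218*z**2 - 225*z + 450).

Factor the denominator: (z - 5)*(z - 1)*(z + 3)*(z + 5)*(z + 6).
Partial-fraction decomposition: -905/(231*(z + 6)) + 529/(120*(z + 5)) - 119/(192*(z + 3)) - 5/(672*(z - 1)) + 481/(3520*(z - 5)).
Integrate each term: A/(z−a) contributes A·log|z−a|.

481*log(z - 5)/3520 - 5*log(z - 1)/672 - 119*log(z + 3)/192 + 529*log(z + 5)/120 - 905*log(z + 6)/231 + C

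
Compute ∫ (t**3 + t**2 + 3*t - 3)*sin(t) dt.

Use integration by parts with u = t**3 + t**2 + 3*t - 3, dv = sin(t) dt, so v = -cos(t).
Apply parts 3 times (tabular method): alternate signs, differentiate u down to 0, integrate dv up.

-t**3*cos(t) + 3*t**2*sin(t) - t**2*cos(t) + 2*t*sin(t) + 3*t*cos(t) - 3*sin(t) + 5*cos(t) + C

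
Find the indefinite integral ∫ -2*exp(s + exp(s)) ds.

Let u = exp(s), so du = (exp(s)) ds.
Rewriting, the integral becomes -2·∫ e^u du = -2·e^u.
Substituting back, u = exp(s).

-2*exp(exp(s)) + C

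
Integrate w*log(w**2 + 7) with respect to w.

Let u = w**2 + 7, so du = (2*w) dw.
The integral becomes (1/2)·∫ log(u) du; integrate by parts with u′=log(u), dv′=du.

w**2*log(w**2 + 7)/2 - w**2/2 + 7*log(w**2 + 7)/2 + C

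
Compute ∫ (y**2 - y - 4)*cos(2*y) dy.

y**2*sin(2*y)/2 - y*sin(2*y)/2 + y*cos(2*y)/2 - 9*sin(2*y)/4 - cos(2*y)/4 + C

Use integration by parts with u = y**2 - y - 4, dv = cos(2*y) dy, so v = sin(2*y)/2.
Apply parts 2 times (tabular method): alternate signs, differentiate u down to 0, integrate dv up.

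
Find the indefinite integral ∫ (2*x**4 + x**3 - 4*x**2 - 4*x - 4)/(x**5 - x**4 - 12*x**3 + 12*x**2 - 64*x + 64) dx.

41*log(x - 4)/40 + 3*log(x - 1)/25 + 99*log(x + 4)/200 + 9*log(x**2 + 4)/50 + 19*atan(x/2)/50 + C

Factor the denominator: (x - 4)*(x - 1)*(x + 4)*(x**2 + 4).
Partial-fraction decomposition: (9*x + 19)/(25*(x**2 + 4)) + 99/(200*(x + 4)) + 3/(25*(x - 1)) + 41/(40*(x - 4)).
Integrate each term; A/(x−a) gives A·log|x−a|; the (Bx+D)/(x²+p²) term gives a log and an atan.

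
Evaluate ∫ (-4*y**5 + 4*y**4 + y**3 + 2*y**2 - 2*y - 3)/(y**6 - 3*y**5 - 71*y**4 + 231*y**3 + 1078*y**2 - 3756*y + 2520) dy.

-18556991*log(y - 6)/8179600 - 55*log(y - 2)/1008 + log(y - 1)/600 + 3733*log(y + 5)/2541 - 38299*log(y + 7)/12168 + 25647/(2860*y - 17160) + C

Factor the denominator: (y - 6)**2*(y - 2)*(y - 1)*(y + 5)*(y + 7).
Partial-fraction decomposition: -38299/(12168*(y + 7)) + 3733/(2541*(y + 5)) + 1/(600*(y - 1)) - 55/(1008*(y - 2)) - 18556991/(8179600*(y - 6)) - 25647/(2860*(y - 6)**2).
Integrate each term; A/(y−a) gives A·log|y−a|; A/(y−a)² gives −A/(y−a).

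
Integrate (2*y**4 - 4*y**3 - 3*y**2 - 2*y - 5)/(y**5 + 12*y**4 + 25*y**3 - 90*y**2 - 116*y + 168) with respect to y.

Factor the denominator: (y - 2)*(y - 1)*(y + 2)*(y + 6)*(y + 7).
Partial-fraction decomposition: 503/(30*(y + 7)) - 3355/(224*(y + 6)) + 17/(80*(y + 2)) + 1/(14*(y - 1)) - 7/(96*(y - 2)).
Integrate each term: A/(y−a) contributes A·log|y−a|.

-7*log(y - 2)/96 + log(y - 1)/14 + 17*log(y + 2)/80 - 3355*log(y + 6)/224 + 503*log(y + 7)/30 + C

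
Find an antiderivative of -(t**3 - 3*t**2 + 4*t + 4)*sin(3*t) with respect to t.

Use integration by parts with u = t**3 - 3*t**2 + 4*t + 4, dv = -sin(3*t) dt, so v = cos(3*t)/3.
Apply parts 3 times (tabular method): alternate signs, differentiate u down to 0, integrate dv up.

t**3*cos(3*t)/3 - t**2*sin(3*t)/3 - t**2*cos(3*t) + 2*t*sin(3*t)/3 + 10*t*cos(3*t)/9 - 10*sin(3*t)/27 + 14*cos(3*t)/9 + C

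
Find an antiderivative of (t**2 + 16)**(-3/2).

t/(16*sqrt(t**2 + 16)) + C

Substitute t = 4·tan(θ), so dt = 4·sec(θ)^2 dθ and the radical becomes sqrt(t**2 + 16) = 4·sec(θ) by the Pythagorean identity.
Integrate the resulting trig expression in θ, then back-substitute tan(θ) = t/4, sec(θ) = sqrt(t**2 + 16)/4 (absorbing any constant into C).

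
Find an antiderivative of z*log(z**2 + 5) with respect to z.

Let u = z**2 + 5, so du = (2*z) dz.
The integral becomes (1/2)·∫ log(u) du; integrate by parts with u′=log(u), dv′=du.

z**2*log(z**2 + 5)/2 - z**2/2 + 5*log(z**2 + 5)/2 + C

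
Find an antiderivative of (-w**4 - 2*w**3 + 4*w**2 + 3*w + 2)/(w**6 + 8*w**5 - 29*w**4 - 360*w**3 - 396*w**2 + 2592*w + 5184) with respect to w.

-391*log(w - 6)/8100 + 44*log(w - 3)/3969 + log(w + 3)/81 - 2661*log(w + 4)/4900 + 46*log(w + 6)/81 - 37/(70*w + 280) + C

Factor the denominator: (w - 6)*(w - 3)*(w + 3)*(w + 4)**2*(w + 6).
Partial-fraction decomposition: 46/(81*(w + 6)) - 2661/(4900*(w + 4)) + 37/(70*(w + 4)**2) + 1/(81*(w + 3)) + 44/(3969*(w - 3)) - 391/(8100*(w - 6)).
Integrate each term; A/(w−a) gives A·log|w−a|; A/(w−a)² gives −A/(w−a).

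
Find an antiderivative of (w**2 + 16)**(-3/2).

Substitute w = 4·tan(θ), so dw = 4·sec(θ)^2 dθ and the radical becomes sqrt(w**2 + 16) = 4·sec(θ) by the Pythagorean identity.
Integrate the resulting trig expression in θ, then back-substitute tan(θ) = w/4, sec(θ) = sqrt(w**2 + 16)/4 (absorbing any constant into C).

w/(16*sqrt(w**2 + 16)) + C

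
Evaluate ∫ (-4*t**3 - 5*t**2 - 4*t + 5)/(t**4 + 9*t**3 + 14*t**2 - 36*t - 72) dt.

-11*log(t - 2)/32 - 25*log(t + 2)/16 + 16*log(t + 3)/3 - 713*log(t + 6)/96 + C

Factor the denominator: (t - 2)*(t + 2)*(t + 3)*(t + 6).
Partial-fraction decomposition: -713/(96*(t + 6)) + 16/(3*(t + 3)) - 25/(16*(t + 2)) - 11/(32*(t - 2)).
Integrate each term: A/(t−a) contributes A·log|t−a|.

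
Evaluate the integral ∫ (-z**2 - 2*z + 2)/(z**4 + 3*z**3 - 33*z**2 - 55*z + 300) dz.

Factor the denominator: (z - 4)*(z - 3)*(z + 5)**2.
Partial-fraction decomposition: 355/(5184*(z + 5)) - 13/(72*(z + 5)**2) + 13/(64*(z - 3)) - 22/(81*(z - 4)).
Integrate each term; A/(z−a) gives A·log|z−a|; A/(z−a)² gives −A/(z−a).

-22*log(z - 4)/81 + 13*log(z - 3)/64 + 355*log(z + 5)/5184 + 13/(72*z + 360) + C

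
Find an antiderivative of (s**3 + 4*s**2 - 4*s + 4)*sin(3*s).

Use integration by parts with u = s**3 + 4*s**2 - 4*s + 4, dv = sin(3*s) ds, so v = -cos(3*s)/3.
Apply parts 3 times (tabular method): alternate signs, differentiate u down to 0, integrate dv up.

-s**3*cos(3*s)/3 + s**2*sin(3*s)/3 - 4*s**2*cos(3*s)/3 + 8*s*sin(3*s)/9 + 14*s*cos(3*s)/9 - 14*sin(3*s)/27 - 28*cos(3*s)/27 + C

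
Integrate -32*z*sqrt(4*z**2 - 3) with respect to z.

Let u = 4*z**2 - 3, so du = (8*z) dz.
Rewriting, the integral becomes -4·∫ √u du = -4·(2/3)u^(3/2).
Substituting back, u = 4*z**2 - 3.

-8*(4*z**2 - 3)**(3/2)/3 + C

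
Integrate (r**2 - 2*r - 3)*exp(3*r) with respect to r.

Use integration by parts with u = r**2 - 2*r - 3, dv = exp(3*r) dr, so v = exp(3*r)/3.
Apply parts 2 times (tabular method): alternate signs, differentiate u down to 0, integrate dv up.

(9*r**2 - 24*r - 19)*exp(3*r)/27 + C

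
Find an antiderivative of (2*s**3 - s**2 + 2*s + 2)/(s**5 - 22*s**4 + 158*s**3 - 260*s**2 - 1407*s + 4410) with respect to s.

-1907*log(s - 7)/50 + 410*log(s - 6)/9 - 237*log(s - 5)/32 - 67*log(s + 3)/7200 - 653/(20*s - 140) + C

Factor the denominator: (s - 7)**2*(s - 6)*(s - 5)*(s + 3).
Partial-fraction decomposition: -67/(7200*(s + 3)) - 237/(32*(s - 5)) + 410/(9*(s - 6)) - 1907/(50*(s - 7)) + 653/(20*(s - 7)**2).
Integrate each term; A/(s−a) gives A·log|s−a|; A/(s−a)² gives −A/(s−a).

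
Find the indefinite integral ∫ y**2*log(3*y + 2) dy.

y**3*log(3*y + 2)/3 - y**3/9 + y**2/9 - 4*y/27 + 8*log(3*y + 2)/81 + C

Use integration by parts with u = log(3*y + 2), dv = y**2 dy.
Then du = 3/(3*y + 2) dy and v = y**3/3.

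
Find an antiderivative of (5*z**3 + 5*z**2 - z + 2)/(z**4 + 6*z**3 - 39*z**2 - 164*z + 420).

Factor the denominator: (z - 5)*(z - 2)*(z + 6)*(z + 7).
Partial-fraction decomposition: 487/(36*(z + 7)) - 223/(22*(z + 6)) - 5/(18*(z - 2)) + 83/(44*(z - 5)).
Integrate each term: A/(z−a) contributes A·log|z−a|.

83*log(z - 5)/44 - 5*log(z - 2)/18 - 223*log(z + 6)/22 + 487*log(z + 7)/36 + C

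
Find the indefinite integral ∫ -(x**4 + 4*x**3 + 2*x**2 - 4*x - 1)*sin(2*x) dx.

Use integration by parts with u = x**4 + 4*x**3 + 2*x**2 - 4*x - 1, dv = -sin(2*x) dx, so v = cos(2*x)/2.
Apply parts 4 times (tabular method): alternate signs, differentiate u down to 0, integrate dv up.

x**4*cos(2*x)/2 - x**3*sin(2*x) + 2*x**3*cos(2*x) - 3*x**2*sin(2*x) - x**2*cos(2*x)/2 + x*sin(2*x)/2 - 5*x*cos(2*x) + 5*sin(2*x)/2 - cos(2*x)/4 + C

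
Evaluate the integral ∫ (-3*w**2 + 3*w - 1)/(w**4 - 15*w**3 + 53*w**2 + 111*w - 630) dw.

Factor the denominator: (w - 7)*(w - 6)*(w - 5)*(w + 3).
Partial-fraction decomposition: 37/(720*(w + 3)) - 61/(16*(w - 5)) + 91/(9*(w - 6)) - 127/(20*(w - 7)).
Integrate each term: A/(w−a) contributes A·log|w−a|.

-127*log(w - 7)/20 + 91*log(w - 6)/9 - 61*log(w - 5)/16 + 37*log(w + 3)/720 + C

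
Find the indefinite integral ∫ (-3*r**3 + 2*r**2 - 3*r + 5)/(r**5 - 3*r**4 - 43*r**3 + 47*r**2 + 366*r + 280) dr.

Factor the denominator: (r - 7)*(r - 4)*(r + 1)*(r + 2)*(r + 5).
Partial-fraction decomposition: 445/(1296*(r + 5)) - 43/(162*(r + 2)) + 13/(160*(r + 1)) + 167/(810*(r - 4)) - 947/(2592*(r - 7)).
Integrate each term: A/(r−a) contributes A·log|r−a|.

-947*log(r - 7)/2592 + 167*log(r - 4)/810 + 13*log(r + 1)/160 - 43*log(r + 2)/162 + 445*log(r + 5)/1296 + C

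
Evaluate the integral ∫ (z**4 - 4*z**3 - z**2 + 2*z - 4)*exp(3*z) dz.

Use integration by parts with u = z**4 - 4*z**3 - z**2 + 2*z - 4, dv = exp(3*z) dz, so v = exp(3*z)/3.
Apply parts 4 times (tabular method): alternate signs, differentiate u down to 0, integrate dv up.

(27*z**4 - 144*z**3 + 117*z**2 - 24*z - 100)*exp(3*z)/81 + C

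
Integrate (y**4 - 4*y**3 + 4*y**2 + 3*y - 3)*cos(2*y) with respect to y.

y**4*sin(2*y)/2 - 2*y**3*sin(2*y) + y**3*cos(2*y) + y**2*sin(2*y)/2 - 3*y**2*cos(2*y) + 9*y*sin(2*y)/2 + y*cos(2*y)/2 - 7*sin(2*y)/4 + 9*cos(2*y)/4 + C

Use integration by parts with u = y**4 - 4*y**3 + 4*y**2 + 3*y - 3, dv = cos(2*y) dy, so v = sin(2*y)/2.
Apply parts 4 times (tabular method): alternate signs, differentiate u down to 0, integrate dv up.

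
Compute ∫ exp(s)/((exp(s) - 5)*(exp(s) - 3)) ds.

Let u = e^s, du = e^s ds.
The integral becomes ∫ du/((u-3)(u-5)); decompose into partial fractions.

log(exp(s) - 5)/2 - log(exp(s) - 3)/2 + C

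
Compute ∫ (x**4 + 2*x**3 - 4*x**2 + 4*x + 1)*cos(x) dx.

Use integration by parts with u = x**4 + 2*x**3 - 4*x**2 + 4*x + 1, dv = cos(x) dx, so v = sin(x).
Apply parts 4 times (tabular method): alternate signs, differentiate u down to 0, integrate dv up.

x**4*sin(x) + 2*x**3*sin(x) + 4*x**3*cos(x) - 16*x**2*sin(x) + 6*x**2*cos(x) - 8*x*sin(x) - 32*x*cos(x) + 33*sin(x) - 8*cos(x) + C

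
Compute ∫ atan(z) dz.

Use integration by parts with u = arctan(z), dv = dz.
Then du = 1/(z**2 + 1) dz.

z*atan(z) - log(z**2 + 1)/2 + C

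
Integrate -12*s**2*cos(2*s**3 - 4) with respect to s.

Let u = 2*s**3 - 4, so du = (6*s**2) ds.
Rewriting, the integral becomes -2·∫ cos(u) du = -2·sin(u).
Substituting back, u = 2*s**3 - 4.

-2*sin(2*s**3 - 4) + C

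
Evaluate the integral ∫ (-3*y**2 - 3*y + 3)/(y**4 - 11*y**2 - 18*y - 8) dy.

-19*log(y - 4)/50 - 3*log(y + 1)/25 + log(y + 2)/2 + 3/(5*y + 5) + C

Factor the denominator: (y - 4)*(y + 1)**2*(y + 2).
Partial-fraction decomposition: 1/(2*(y + 2)) - 3/(25*(y + 1)) - 3/(5*(y + 1)**2) - 19/(50*(y - 4)).
Integrate each term; A/(y−a) gives A·log|y−a|; A/(y−a)² gives −A/(y−a).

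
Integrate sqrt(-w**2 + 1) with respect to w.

w*sqrt(-w**2 + 1)/2 + asin(w)/2 + C

Substitute w = sin(θ), so dw = cos(θ) dθ and the radical becomes sqrt(-w**2 + 1) = cos(θ) by the Pythagorean identity.
Integrate the resulting trig expression in θ, then back-substitute θ = asin(w), sin(θ) = w, cos(θ) = sqrt(-w**2 + 1) (absorbing any constant into C).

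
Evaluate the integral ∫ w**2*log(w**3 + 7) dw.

w**3*log(w**3 + 7)/3 - w**3/3 + 7*log(w**3 + 7)/3 + C

Let u = w**3 + 7, so du = (3*w**2) dw.
The integral becomes (1/3)·∫ log(u) du; integrate by parts with u′=log(u), dv′=du.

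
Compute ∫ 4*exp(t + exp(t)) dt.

4*exp(exp(t)) + C

Let u = exp(t), so du = (exp(t)) dt.
Rewriting, the integral becomes 4·∫ e^u du = 4·e^u.
Substituting back, u = exp(t).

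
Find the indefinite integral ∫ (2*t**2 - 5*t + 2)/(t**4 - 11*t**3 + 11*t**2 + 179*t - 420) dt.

65*log(t - 7)/88 - 3*log(t - 5)/4 + 5*log(t - 3)/56 - 6*log(t + 4)/77 + C

Factor the denominator: (t - 7)*(t - 5)*(t - 3)*(t + 4).
Partial-fraction decomposition: -6/(77*(t + 4)) + 5/(56*(t - 3)) - 3/(4*(t - 5)) + 65/(88*(t - 7)).
Integrate each term: A/(t−a) contributes A·log|t−a|.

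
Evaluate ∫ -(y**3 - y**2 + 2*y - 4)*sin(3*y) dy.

y**3*cos(3*y)/3 - y**2*sin(3*y)/3 - y**2*cos(3*y)/3 + 2*y*sin(3*y)/9 + 4*y*cos(3*y)/9 - 4*sin(3*y)/27 - 34*cos(3*y)/27 + C

Use integration by parts with u = y**3 - y**2 + 2*y - 4, dv = -sin(3*y) dy, so v = cos(3*y)/3.
Apply parts 3 times (tabular method): alternate signs, differentiate u down to 0, integrate dv up.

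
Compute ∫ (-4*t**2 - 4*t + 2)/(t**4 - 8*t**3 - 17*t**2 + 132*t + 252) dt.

Factor the denominator: (t - 7)*(t - 6)*(t + 2)*(t + 3).
Partial-fraction decomposition: 11/(45*(t + 3)) - 1/(12*(t + 2)) + 83/(36*(t - 6)) - 37/(15*(t - 7)).
Integrate each term: A/(t−a) contributes A·log|t−a|.

-37*log(t - 7)/15 + 83*log(t - 6)/36 - log(t + 2)/12 + 11*log(t + 3)/45 + C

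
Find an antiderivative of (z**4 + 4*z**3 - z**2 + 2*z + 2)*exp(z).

Use integration by parts with u = z**4 + 4*z**3 - z**2 + 2*z + 2, dv = exp(z) dz, so v = exp(z).
Apply parts 4 times (tabular method): alternate signs, differentiate u down to 0, integrate dv up.

(z**4 - z**2 + 4*z - 2)*exp(z) + C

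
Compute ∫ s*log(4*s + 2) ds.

s**2*log(4*s + 2)/2 - s**2/4 + s/4 - log(2*s + 1)/8 + C

Use integration by parts with u = log(4*s + 2), dv = s ds.
Then du = 4/(4*s + 2) ds and v = s**2/2.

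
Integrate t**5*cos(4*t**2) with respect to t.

Let u = t², du = 2t dt; rewrite as (1/2)∫ u^2·cos(4u) du.
Now integrate by parts 2 times.

t**4*sin(4*t**2)/8 + t**2*cos(4*t**2)/16 - sin(4*t**2)/64 + C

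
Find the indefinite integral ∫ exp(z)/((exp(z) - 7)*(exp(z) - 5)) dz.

log(exp(z) - 7)/2 - log(exp(z) - 5)/2 + C

Let u = e^z, du = e^z dz.
The integral becomes ∫ du/((u-7)(u-5)); decompose into partial fractions.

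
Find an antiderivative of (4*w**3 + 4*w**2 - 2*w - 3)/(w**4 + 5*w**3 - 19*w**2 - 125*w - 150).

Factor the denominator: (w - 5)*(w + 2)*(w + 3)*(w + 5).
Partial-fraction decomposition: 131/(20*(w + 5)) - 69/(16*(w + 3)) + 5/(7*(w + 2)) + 587/(560*(w - 5)).
Integrate each term: A/(w−a) contributes A·log|w−a|.

587*log(w - 5)/560 + 5*log(w + 2)/7 - 69*log(w + 3)/16 + 131*log(w + 5)/20 + C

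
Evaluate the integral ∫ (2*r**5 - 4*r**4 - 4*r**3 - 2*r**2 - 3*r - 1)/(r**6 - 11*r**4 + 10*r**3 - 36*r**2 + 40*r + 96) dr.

Factor the denominator: (r - 3)*(r - 2)*(r + 1)*(r + 4)*(r**2 + 4).
Partial-fraction decomposition: 3*(13*r - 10)/(80*(r**2 + 4)) + 2837/(2520*(r + 4)) - 1/(90*(r + 1)) + 47/(144*(r - 2)) + 1/(14*(r - 3)).
Integrate each term; A/(r−a) gives A·log|r−a|; the (Br+D)/(r²+p²) term gives a log and an atan.

log(r - 3)/14 + 47*log(r - 2)/144 - log(r + 1)/90 + 2837*log(r + 4)/2520 + 39*log(r**2 + 4)/160 - 3*atan(r/2)/16 + C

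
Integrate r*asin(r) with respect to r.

r**2*asin(r)/2 + r*sqrt(-r**2 + 1)/4 - asin(r)/4 + C

Use integration by parts with u = arcsin(r), dv = r dr.
Then du = 1/sqrt(-r**2 + 1) dr.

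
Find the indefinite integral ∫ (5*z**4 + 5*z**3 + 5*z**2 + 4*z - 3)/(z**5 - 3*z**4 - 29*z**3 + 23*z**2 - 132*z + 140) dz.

6995*log(z - 7)/1908 - 4*log(z - 1)/45 + 1301*log(z + 5)/1044 + 1357*log(z**2 + 4)/15370 + 5047*atan(z/2)/15370 + C

Factor the denominator: (z - 7)*(z - 1)*(z + 5)*(z**2 + 4).
Partial-fraction decomposition: (1357*z + 5047)/(7685*(z**2 + 4)) + 1301/(1044*(z + 5)) - 4/(45*(z - 1)) + 6995/(1908*(z - 7)).
Integrate each term; A/(z−a) gives A·log|z−a|; the (Bz+D)/(z²+p²) term gives a log and an atan.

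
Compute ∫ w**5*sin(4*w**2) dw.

-w**4*cos(4*w**2)/8 + w**2*sin(4*w**2)/16 + cos(4*w**2)/64 + C

Let u = w², du = 2w dw; rewrite as (1/2)∫ u^2·sin(4u) du.
Now integrate by parts 2 times.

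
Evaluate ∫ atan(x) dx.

x*atan(x) - log(x**2 + 1)/2 + C

Use integration by parts with u = arctan(x), dv = dx.
Then du = 1/(x**2 + 1) dx.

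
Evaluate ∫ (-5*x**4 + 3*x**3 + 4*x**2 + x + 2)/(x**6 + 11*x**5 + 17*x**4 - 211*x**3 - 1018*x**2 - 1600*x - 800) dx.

Factor the denominator: (x - 5)*(x + 1)*(x + 2)*(x + 4)**2*(x + 5).
Partial-fraction decomposition: 3403/(120*(x + 5)) - 2207/(81*(x + 4)) + 235/(9*(x + 4)**2) - 22/(21*(x + 2)) + 1/(72*(x + 1)) - 881/(11340*(x - 5)).
Integrate each term; A/(x−a) gives A·log|x−a|; A/(x−a)² gives −A/(x−a).

-881*log(x - 5)/11340 + log(x + 1)/72 - 22*log(x + 2)/21 - 2207*log(x + 4)/81 + 3403*log(x + 5)/120 - 235/(9*x + 36) + C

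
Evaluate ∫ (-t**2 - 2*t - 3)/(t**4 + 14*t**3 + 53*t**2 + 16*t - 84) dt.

Factor the denominator: (t - 1)*(t + 2)*(t + 6)*(t + 7).
Partial-fraction decomposition: 19/(20*(t + 7)) - 27/(28*(t + 6)) + 1/(20*(t + 2)) - 1/(28*(t - 1)).
Integrate each term: A/(t−a) contributes A·log|t−a|.

-log(t - 1)/28 + log(t + 2)/20 - 27*log(t + 6)/28 + 19*log(t + 7)/20 + C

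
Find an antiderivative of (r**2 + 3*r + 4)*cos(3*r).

Use integration by parts with u = r**2 + 3*r + 4, dv = cos(3*r) dr, so v = sin(3*r)/3.
Apply parts 2 times (tabular method): alternate signs, differentiate u down to 0, integrate dv up.

r**2*sin(3*r)/3 + r*sin(3*r) + 2*r*cos(3*r)/9 + 34*sin(3*r)/27 + cos(3*r)/3 + C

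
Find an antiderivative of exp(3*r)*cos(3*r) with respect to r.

Let I denote the integral. Integrate by parts with u = cos(3*r), dv = exp(3*r) dr, so v = exp(3*r)/3: I = exp(3*r)*cos(3*r)/3 + ∫ exp(3*r)*sin(3*r) dr.
Apply parts again with u = sin(3*r), dv = exp(3*r) dr: ∫ exp(3*r)*sin(3*r) dr = exp(3*r)*sin(3*r)/3 − I. Substituting back brings back I: I = exp(3*r)*sin(3*r)/3 + exp(3*r)*cos(3*r)/3 − I.
Solving for I: (1 + 1)·I equals the remaining terms, so I = (1/2)·(exp(3*r)*sin(3*r)/3 + exp(3*r)*cos(3*r)/3).

exp(3*r)*sin(3*r)/6 + exp(3*r)*cos(3*r)/6 + C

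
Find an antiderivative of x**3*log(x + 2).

Use integration by parts with u = log(x + 2), dv = x**3 dx.
Then du = 1/(x + 2) dx and v = x**4/4.

x**4*log(x + 2)/4 - x**4/16 + x**3/6 - x**2/2 + 2*x - 4*log(x + 2) + C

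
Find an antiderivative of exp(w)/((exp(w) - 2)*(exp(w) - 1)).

log(exp(w) - 2) - log(exp(w) - 1) + C

Let u = e^w, du = e^w dw.
The integral becomes ∫ du/((u-1)(u-2)); decompose into partial fractions.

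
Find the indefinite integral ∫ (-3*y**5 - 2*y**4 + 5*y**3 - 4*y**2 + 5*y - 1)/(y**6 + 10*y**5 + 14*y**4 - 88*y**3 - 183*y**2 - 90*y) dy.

log(y)/90 - 389*log(y - 3)/1728 + 49*log(y + 1)/400 + 3687*log(y + 5)/320 - 19481*log(y + 6)/1350 + 7/(40*y + 40) + C

Factor the denominator: y*(y - 3)*(y + 1)**2*(y + 5)*(y + 6).
Partial-fraction decomposition: -19481/(1350*(y + 6)) + 3687/(320*(y + 5)) + 49/(400*(y + 1)) - 7/(40*(y + 1)**2) - 389/(1728*(y - 3)) + 1/(90*y).
Integrate each term; A/(y−a) gives A·log|y−a|; A/(y−a)² gives −A/(y−a).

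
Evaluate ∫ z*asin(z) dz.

z**2*asin(z)/2 + z*sqrt(-z**2 + 1)/4 - asin(z)/4 + C

Use integration by parts with u = arcsin(z), dv = z dz.
Then du = 1/sqrt(-z**2 + 1) dz.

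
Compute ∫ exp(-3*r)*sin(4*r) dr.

-3*exp(-3*r)*sin(4*r)/25 - 4*exp(-3*r)*cos(4*r)/25 + C

Let I denote the integral. Integrate by parts with u = sin(4*r), dv = exp(-3*r) dr, so v = -exp(-3*r)/3: I = -exp(-3*r)*sin(4*r)/3 + (4/3)·∫ exp(-3*r)*cos(4*r) dr.
Apply parts again with u = cos(4*r), dv = exp(-3*r) dr: ∫ exp(-3*r)*cos(4*r) dr = -exp(-3*r)*cos(4*r)/3 − (4/3)·I. Substituting back brings back I: I = -exp(-3*r)*sin(4*r)/3 - 4*exp(-3*r)*cos(4*r)/9 − (16/9)·I.
Solving for I: (1 + 16/9)·I equals the remaining terms, so I = (9/25)·(-exp(-3*r)*sin(4*r)/3 - 4*exp(-3*r)*cos(4*r)/9).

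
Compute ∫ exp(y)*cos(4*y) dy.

4*exp(y)*sin(4*y)/17 + exp(y)*cos(4*y)/17 + C

Let I denote the integral. Integrate by parts with u = cos(4*y), dv = exp(y) dy, so v = exp(y): I = exp(y)*cos(4*y) + 4·∫ exp(y)*sin(4*y) dy.
Apply parts again with u = sin(4*y), dv = exp(y) dy: ∫ exp(y)*sin(4*y) dy = exp(y)*sin(4*y) − 4·I. Substituting back brings back I: I = 4*exp(y)*sin(4*y) + exp(y)*cos(4*y) − 16·I.
Solving for I: (1 + 16)·I equals the remaining terms, so I = (1/17)·(4*exp(y)*sin(4*y) + exp(y)*cos(4*y)).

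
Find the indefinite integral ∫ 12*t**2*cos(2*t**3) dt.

Let u = 2*t**3, so du = (6*t**2) dt.
Rewriting, the integral becomes 2·∫ cos(u) du = 2·sin(u).
Substituting back, u = 2*t**3.

2*sin(2*t**3) + C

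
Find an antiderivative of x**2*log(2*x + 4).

x**3*log(2*x + 4)/3 - x**3/9 + x**2/3 - 4*x/3 + 8*log(x + 2)/3 + C

Use integration by parts with u = log(2*x + 4), dv = x**2 dx.
Then du = 2/(2*x + 4) dx and v = x**3/3.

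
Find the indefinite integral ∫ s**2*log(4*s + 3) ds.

s**3*log(4*s + 3)/3 - s**3/9 + s**2/8 - 3*s/16 + 9*log(4*s + 3)/64 + C

Use integration by parts with u = log(4*s + 3), dv = s**2 ds.
Then du = 4/(4*s + 3) ds and v = s**3/3.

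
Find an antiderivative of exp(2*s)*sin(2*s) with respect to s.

Let I denote the integral. Integrate by parts with u = sin(2*s), dv = exp(2*s) ds, so v = exp(2*s)/2: I = exp(2*s)*sin(2*s)/2 − ∫ exp(2*s)*cos(2*s) ds.
Apply parts again with u = cos(2*s), dv = exp(2*s) ds: ∫ exp(2*s)*cos(2*s) ds = exp(2*s)*cos(2*s)/2 + I. Substituting back brings back I: I = exp(2*s)*sin(2*s)/2 - exp(2*s)*cos(2*s)/2 − I.
Solving for I: (1 + 1)·I equals the remaining terms, so I = (1/2)·(exp(2*s)*sin(2*s)/2 - exp(2*s)*cos(2*s)/2).

exp(2*s)*sin(2*s)/4 - exp(2*s)*cos(2*s)/4 + C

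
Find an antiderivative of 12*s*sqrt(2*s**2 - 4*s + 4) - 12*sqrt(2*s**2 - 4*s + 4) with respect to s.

Let u = 2*s**2 - 4*s + 4, so du = (4*s - 4) ds.
Rewriting, the integral becomes 3·∫ √u du = 3·(2/3)u^(3/2).
Substituting back, u = 2*s**2 - 4*s + 4.

2*(2*s**2 - 4*s + 4)**(3/2) + C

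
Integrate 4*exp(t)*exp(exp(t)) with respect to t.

Let u = exp(t), so du = (exp(t)) dt.
Rewriting, the integral becomes 4·∫ e^u du = 4·e^u.
Substituting back, u = exp(t).

4*exp(exp(t)) + C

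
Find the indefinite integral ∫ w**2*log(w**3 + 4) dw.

Let u = w**3 + 4, so du = (3*w**2) dw.
The integral becomes (1/3)·∫ log(u) du; integrate by parts with u′=log(u), dv′=du.

w**3*log(w**3 + 4)/3 - w**3/3 + 4*log(w**3 + 4)/3 + C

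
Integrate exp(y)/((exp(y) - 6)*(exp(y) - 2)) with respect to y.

Let u = e^y, du = e^y dy.
The integral becomes ∫ du/((u-2)(u-6)); decompose into partial fractions.

log(exp(y) - 6)/4 - log(exp(y) - 2)/4 + C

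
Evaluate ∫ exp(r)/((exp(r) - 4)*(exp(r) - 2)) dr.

Let u = e^r, du = e^r dr.
The integral becomes ∫ du/((u-2)(u-4)); decompose into partial fractions.

log(exp(r) - 4)/2 - log(exp(r) - 2)/2 + C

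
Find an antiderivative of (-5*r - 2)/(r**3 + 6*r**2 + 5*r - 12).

-7*log(r - 1)/20 - 13*log(r + 3)/4 + 18*log(r + 4)/5 + C

Factor the denominator: (r - 1)*(r + 3)*(r + 4).
Partial-fraction decomposition: 18/(5*(r + 4)) - 13/(4*(r + 3)) - 7/(20*(r - 1)).
Integrate each term: A/(r−a) contributes A·log|r−a|.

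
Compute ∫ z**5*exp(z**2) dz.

Let u = z², du = 2z dz; rewrite as (1/2)∫ u^2·exp(1u) du.
Now integrate by parts 2 times.

(z**4 - 2*z**2 + 2)*exp(z**2)/2 + C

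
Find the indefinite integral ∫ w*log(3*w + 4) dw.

w**2*log(3*w + 4)/2 - w**2/4 + 2*w/3 - 8*log(3*w + 4)/9 + C

Use integration by parts with u = log(3*w + 4), dv = w dw.
Then du = 3/(3*w + 4) dw and v = w**2/2.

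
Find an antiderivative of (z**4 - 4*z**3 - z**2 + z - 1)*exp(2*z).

(2*z**4 - 12*z**3 + 16*z**2 - 14*z + 5)*exp(2*z)/4 + C

Use integration by parts with u = z**4 - 4*z**3 - z**2 + z - 1, dv = exp(2*z) dz, so v = exp(2*z)/2.
Apply parts 4 times (tabular method): alternate signs, differentiate u down to 0, integrate dv up.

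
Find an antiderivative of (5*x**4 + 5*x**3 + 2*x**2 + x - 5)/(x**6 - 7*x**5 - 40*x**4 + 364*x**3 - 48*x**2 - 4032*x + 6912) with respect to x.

7633*log(x - 6)/1440 - 14181*log(x - 4)/6400 - 556*log(x - 3)/189 + 983*log(x + 4)/8960 - 5461*log(x + 6)/21600 + 1631/(160*x - 640) + C

Factor the denominator: (x - 6)*(x - 4)**2*(x - 3)*(x + 4)*(x + 6).
Partial-fraction decomposition: -5461/(21600*(x + 6)) + 983/(8960*(x + 4)) - 556/(189*(x - 3)) - 14181/(6400*(x - 4)) - 1631/(160*(x - 4)**2) + 7633/(1440*(x - 6)).
Integrate each term; A/(x−a) gives A·log|x−a|; A/(x−a)² gives −A/(x−a).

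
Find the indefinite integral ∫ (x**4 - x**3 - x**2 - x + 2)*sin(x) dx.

-x**4*cos(x) + 4*x**3*sin(x) + x**3*cos(x) - 3*x**2*sin(x) + 13*x**2*cos(x) - 26*x*sin(x) - 5*x*cos(x) + 5*sin(x) - 28*cos(x) + C

Use integration by parts with u = x**4 - x**3 - x**2 - x + 2, dv = sin(x) dx, so v = -cos(x).
Apply parts 4 times (tabular method): alternate signs, differentiate u down to 0, integrate dv up.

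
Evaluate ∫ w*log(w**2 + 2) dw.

w**2*log(w**2 + 2)/2 - w**2/2 + log(w**2 + 2) + C

Let u = w**2 + 2, so du = (2*w) dw.
The integral becomes (1/2)·∫ log(u) du; integrate by parts with u′=log(u), dv′=du.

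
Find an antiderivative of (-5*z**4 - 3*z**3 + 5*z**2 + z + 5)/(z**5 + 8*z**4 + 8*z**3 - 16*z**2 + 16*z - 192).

-77*log(z - 2)/384 + 1007*log(z + 4)/240 - 5653*log(z + 6)/640 - 13*log(z**2 + 4)/160 + 19*atan(z/2)/32 + C

Factor the denominator: (z - 2)*(z + 4)*(z + 6)*(z**2 + 4).
Partial-fraction decomposition: -(13*z - 95)/(80*(z**2 + 4)) - 5653/(640*(z + 6)) + 1007/(240*(z + 4)) - 77/(384*(z - 2)).
Integrate each term; A/(z−a) gives A·log|z−a|; the (Bz+D)/(z²+p²) term gives a log and an atan.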